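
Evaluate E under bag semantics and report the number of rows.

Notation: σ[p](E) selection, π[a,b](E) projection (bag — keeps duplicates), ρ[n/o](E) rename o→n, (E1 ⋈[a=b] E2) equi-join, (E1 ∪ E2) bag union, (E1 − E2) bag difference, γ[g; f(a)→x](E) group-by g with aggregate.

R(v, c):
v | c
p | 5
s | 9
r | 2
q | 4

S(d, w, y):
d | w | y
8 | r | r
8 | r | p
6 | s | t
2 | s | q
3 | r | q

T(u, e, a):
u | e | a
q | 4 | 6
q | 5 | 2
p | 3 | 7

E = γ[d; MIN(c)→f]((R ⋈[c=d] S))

Stepwise |·|:
  R → 4
  S → 5
  (R ⋈[c=d] S) → 1
  γ[d; MIN(c)→f]((R ⋈[c=d] S)) → 1

|E| = 1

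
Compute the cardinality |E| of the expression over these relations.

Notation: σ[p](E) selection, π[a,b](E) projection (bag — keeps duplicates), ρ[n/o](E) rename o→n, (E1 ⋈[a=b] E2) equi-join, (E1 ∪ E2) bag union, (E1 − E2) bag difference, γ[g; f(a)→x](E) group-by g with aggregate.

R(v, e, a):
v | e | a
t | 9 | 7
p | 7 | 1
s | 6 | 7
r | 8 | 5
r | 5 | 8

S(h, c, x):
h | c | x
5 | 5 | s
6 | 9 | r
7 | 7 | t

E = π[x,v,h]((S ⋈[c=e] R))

Subexpression sizes:
  S → 3
  R → 5
  (S ⋈[c=e] R) → 3
  π[x,v,h]((S ⋈[c=e] R)) → 3

|E| = 3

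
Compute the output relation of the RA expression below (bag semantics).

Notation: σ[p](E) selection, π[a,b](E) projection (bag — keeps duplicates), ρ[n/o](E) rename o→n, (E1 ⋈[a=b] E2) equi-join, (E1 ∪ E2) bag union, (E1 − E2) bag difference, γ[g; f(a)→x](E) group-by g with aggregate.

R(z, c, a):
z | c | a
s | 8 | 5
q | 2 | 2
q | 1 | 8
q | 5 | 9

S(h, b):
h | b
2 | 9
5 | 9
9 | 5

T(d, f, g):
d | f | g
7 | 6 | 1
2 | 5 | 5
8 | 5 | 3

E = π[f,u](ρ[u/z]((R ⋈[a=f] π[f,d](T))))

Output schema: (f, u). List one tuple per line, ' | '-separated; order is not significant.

Per-node cardinality:
  R → 4
  T → 3
  π[f,d](T) → 3
  (R ⋈[a=f] π[f,d](T)) → 2
  ρ[u/z]((R ⋈[a=f] π[f,d](T))) → 2
  π[f,u](ρ[u/z]((R ⋈[a=f] π[f,d](T)))) → 2

== RESULT ==
f | u
5 | s
5 | s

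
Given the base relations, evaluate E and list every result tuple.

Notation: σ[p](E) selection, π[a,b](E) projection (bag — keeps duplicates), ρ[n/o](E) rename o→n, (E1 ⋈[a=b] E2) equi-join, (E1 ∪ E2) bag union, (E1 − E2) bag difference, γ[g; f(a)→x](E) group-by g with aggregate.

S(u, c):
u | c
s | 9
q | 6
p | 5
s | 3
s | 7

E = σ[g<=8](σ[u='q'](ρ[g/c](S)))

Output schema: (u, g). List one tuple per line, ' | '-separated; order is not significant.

Row counts bottom-up:
  S → 5
  ρ[g/c](S) → 5
  σ[u='q'](ρ[g/c](S)) → 1
  σ[g<=8](σ[u='q'](ρ[g/c](S))) → 1

== RESULT ==
u | g
q | 6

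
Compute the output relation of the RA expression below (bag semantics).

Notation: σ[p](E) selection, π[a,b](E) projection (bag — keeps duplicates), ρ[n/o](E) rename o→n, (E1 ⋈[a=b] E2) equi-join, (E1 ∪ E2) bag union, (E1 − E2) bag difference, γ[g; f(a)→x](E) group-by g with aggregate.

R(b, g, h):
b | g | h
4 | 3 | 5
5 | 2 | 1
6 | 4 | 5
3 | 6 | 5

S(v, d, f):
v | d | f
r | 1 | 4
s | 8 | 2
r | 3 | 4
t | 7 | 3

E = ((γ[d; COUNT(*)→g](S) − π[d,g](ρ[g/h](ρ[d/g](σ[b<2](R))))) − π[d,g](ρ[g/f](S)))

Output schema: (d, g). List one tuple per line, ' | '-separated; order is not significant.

Stepwise |·|:
  S → 4
  γ[d; COUNT(*)→g](S) → 4
  R → 4
  σ[b<2](R) → 0
  ρ[d/g](σ[b<2](R)) → 0
  ρ[g/h](ρ[d/g](σ[b<2](R))) → 0
  π[d,g](ρ[g/h](ρ[d/g](σ[b<2](R)))) → 0
  (γ[d; COUNT(*)→g](S) − π[d,g](ρ[g/h](ρ[d/g](σ[b<2](R))))) → 4
  S → 4
  ρ[g/f](S) → 4
  π[d,g](ρ[g/f](S)) → 4
  ((γ[d; COUNT(*)→g](S) − π[d,g](ρ[g/h](ρ[d/g](σ[b<2](R))))) − π[d,g](ρ[g/f](S))) → 4

== RESULT ==
d | g
1 | 1
3 | 1
7 | 1
8 | 1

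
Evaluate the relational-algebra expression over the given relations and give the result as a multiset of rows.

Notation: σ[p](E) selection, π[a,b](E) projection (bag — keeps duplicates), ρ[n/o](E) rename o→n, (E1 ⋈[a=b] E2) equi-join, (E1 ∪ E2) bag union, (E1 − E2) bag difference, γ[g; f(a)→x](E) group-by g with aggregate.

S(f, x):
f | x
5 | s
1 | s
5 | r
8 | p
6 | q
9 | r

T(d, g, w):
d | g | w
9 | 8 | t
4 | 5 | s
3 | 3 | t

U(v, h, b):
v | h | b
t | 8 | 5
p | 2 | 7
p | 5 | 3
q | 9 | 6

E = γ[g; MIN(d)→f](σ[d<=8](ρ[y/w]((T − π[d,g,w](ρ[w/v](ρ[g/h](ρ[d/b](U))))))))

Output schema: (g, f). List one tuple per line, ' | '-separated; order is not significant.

Per-node cardinality:
  T → 3
  U → 4
  ρ[d/b](U) → 4
  ρ[g/h](ρ[d/b](U)) → 4
  ρ[w/v](ρ[g/h](ρ[d/b](U))) → 4
  π[d,g,w](ρ[w/v](ρ[g/h](ρ[d/b](U)))) → 4
  (T − π[d,g,w](ρ[w/v](ρ[g/h](ρ[d/b](U))))) → 3
  ρ[y/w]((T − π[d,g,w](ρ[w/v](ρ[g/h](ρ[d/b](U)))))) → 3
  σ[d<=8](ρ[y/w]((T − π[d,g,w](ρ[w/v](ρ[g/h](ρ[d/b](U))))))) → 2
  γ[g; MIN(d)→f](σ[d<=8](ρ[y/w]((T − π[d,g,w](ρ[w/v](ρ[g/h](ρ[d/b](U)))))))) → 2

== RESULT ==
g | f
3 | 3
5 | 4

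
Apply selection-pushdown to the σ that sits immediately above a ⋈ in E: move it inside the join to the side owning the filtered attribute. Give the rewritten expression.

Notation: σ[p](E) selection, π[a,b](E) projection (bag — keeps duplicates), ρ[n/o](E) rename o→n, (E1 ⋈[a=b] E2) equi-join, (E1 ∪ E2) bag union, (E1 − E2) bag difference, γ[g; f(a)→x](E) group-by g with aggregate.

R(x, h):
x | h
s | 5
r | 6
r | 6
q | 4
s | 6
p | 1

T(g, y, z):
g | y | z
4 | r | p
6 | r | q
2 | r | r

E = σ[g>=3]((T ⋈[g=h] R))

σ filters on g, owned by the left side.
E' = (σ[g>=3](T) ⋈[g=h] R)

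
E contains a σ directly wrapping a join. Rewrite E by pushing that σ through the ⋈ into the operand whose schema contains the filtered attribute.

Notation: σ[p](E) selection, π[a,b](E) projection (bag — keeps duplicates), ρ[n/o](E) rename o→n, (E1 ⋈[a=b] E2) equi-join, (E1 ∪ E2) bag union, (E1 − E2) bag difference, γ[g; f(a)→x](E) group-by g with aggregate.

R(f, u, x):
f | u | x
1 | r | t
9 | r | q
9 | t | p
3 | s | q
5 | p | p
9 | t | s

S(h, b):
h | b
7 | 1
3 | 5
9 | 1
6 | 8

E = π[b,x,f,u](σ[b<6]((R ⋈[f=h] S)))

σ filters on b, owned by the right side.
E' = π[b,x,f,u]((R ⋈[f=h] σ[b<6](S)))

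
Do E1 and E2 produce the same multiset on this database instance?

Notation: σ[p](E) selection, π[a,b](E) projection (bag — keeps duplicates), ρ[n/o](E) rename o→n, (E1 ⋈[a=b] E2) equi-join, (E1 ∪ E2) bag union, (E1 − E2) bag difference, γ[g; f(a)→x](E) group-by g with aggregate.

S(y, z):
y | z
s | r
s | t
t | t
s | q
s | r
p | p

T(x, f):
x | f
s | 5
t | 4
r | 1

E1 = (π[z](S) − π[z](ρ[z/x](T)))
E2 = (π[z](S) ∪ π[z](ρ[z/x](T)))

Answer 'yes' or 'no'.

E1 per-node cardinality:
  S → 6
  π[z](S) → 6
  T → 3
  ρ[z/x](T) → 3
  π[z](ρ[z/x](T)) → 3
  (π[z](S) − π[z](ρ[z/x](T))) → 4
E2 per-node cardinality:
  S → 6
  π[z](S) → 6
  T → 3
  ρ[z/x](T) → 3
  π[z](ρ[z/x](T)) → 3
  (π[z](S) ∪ π[z](ρ[z/x](T))) → 9

E1 result:
z
p
q
r
t
E2 result:
z
p
q
r
r
r
s
t
t
t
Witness: ('s',) appears 0× in E1 but 1× in E2.

no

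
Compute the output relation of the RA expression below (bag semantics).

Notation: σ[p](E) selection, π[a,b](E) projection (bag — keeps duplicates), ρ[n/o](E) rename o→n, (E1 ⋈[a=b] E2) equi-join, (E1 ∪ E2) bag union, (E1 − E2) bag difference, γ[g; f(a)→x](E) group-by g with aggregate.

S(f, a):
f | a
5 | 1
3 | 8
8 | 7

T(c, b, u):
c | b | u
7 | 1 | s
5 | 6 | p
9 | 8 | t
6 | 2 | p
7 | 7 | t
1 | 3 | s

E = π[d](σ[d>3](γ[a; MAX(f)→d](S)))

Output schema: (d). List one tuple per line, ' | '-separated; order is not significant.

Subexpression sizes:
  S → 3
  γ[a; MAX(f)→d](S) → 3
  σ[d>3](γ[a; MAX(f)→d](S)) → 2
  π[d](σ[d>3](γ[a; MAX(f)→d](S))) → 2

== RESULT ==
d
5
8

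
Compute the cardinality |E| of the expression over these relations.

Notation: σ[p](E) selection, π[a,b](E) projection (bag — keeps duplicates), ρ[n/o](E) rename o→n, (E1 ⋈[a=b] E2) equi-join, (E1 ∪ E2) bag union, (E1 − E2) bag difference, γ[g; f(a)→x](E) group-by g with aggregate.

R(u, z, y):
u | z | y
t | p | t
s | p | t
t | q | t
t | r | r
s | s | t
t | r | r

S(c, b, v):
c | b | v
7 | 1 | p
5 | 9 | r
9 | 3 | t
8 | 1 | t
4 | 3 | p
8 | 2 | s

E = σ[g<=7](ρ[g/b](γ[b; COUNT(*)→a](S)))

Subexpression sizes:
  S → 6
  γ[b; COUNT(*)→a](S) → 4
  ρ[g/b](γ[b; COUNT(*)→a](S)) → 4
  σ[g<=7](ρ[g/b](γ[b; COUNT(*)→a](S))) → 3

|E| = 3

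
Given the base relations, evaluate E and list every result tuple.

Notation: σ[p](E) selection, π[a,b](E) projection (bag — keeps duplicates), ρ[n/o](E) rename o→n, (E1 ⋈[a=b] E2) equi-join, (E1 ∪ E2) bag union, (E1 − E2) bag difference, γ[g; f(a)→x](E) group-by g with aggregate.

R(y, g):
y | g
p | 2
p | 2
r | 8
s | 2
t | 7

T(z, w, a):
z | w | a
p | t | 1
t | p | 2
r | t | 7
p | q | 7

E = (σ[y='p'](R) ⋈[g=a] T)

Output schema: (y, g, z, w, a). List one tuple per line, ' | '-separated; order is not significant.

Stepwise |·|:
  R → 5
  σ[y='p'](R) → 2
  T → 4
  (σ[y='p'](R) ⋈[g=a] T) → 2

== RESULT ==
y | g | z | w | a
p | 2 | t | p | 2
p | 2 | t | p | 2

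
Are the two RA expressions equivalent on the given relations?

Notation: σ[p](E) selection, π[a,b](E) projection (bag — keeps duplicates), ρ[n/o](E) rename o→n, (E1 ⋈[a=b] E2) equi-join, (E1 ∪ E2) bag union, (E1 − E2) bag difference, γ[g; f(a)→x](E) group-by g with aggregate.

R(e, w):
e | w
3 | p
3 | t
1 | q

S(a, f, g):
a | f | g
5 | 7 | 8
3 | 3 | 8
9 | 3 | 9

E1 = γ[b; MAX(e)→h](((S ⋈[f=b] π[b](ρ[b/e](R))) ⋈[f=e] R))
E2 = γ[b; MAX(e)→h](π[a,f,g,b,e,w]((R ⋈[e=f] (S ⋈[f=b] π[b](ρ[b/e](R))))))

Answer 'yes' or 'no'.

E1 stepwise |·|:
  S → 3
  R → 3
  ρ[b/e](R) → 3
  π[b](ρ[b/e](R)) → 3
  (S ⋈[f=b] π[b](ρ[b/e](R))) → 4
  R → 3
  ((S ⋈[f=b] π[b](ρ[b/e](R))) ⋈[f=e] R) → 8
  γ[b; MAX(e)→h](((S ⋈[f=b] π[b](ρ[b/e](R))) ⋈[f=e] R)) → 1
E2 stepwise |·|:
  R → 3
  S → 3
  R → 3
  ρ[b/e](R) → 3
  π[b](ρ[b/e](R)) → 3
  (S ⋈[f=b] π[b](ρ[b/e](R))) → 4
  (R ⋈[e=f] (S ⋈[f=b] π[b](ρ[b/e](R)))) → 8
  π[a,f,g,b,e,w]((R ⋈[e=f] (S ⋈[f=b] π[b](ρ[b/e](R))))) → 8
  γ[b; MAX(e)→h](π[a,f,g,b,e,w]((R ⋈[e=f] (S ⋈[f=b] π[b](ρ[b/e](R)))))) → 1

E1 and E2 produce the same multiset:
b | h
3 | 3

yes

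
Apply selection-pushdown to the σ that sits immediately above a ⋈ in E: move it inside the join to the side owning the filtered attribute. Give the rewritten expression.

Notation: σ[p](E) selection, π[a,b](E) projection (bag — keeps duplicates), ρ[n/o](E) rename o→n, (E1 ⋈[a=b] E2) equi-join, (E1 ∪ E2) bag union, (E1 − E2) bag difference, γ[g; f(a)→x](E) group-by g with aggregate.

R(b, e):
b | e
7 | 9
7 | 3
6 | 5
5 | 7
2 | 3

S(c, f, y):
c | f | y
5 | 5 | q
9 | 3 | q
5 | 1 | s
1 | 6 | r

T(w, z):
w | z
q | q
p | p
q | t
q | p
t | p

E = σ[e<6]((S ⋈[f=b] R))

σ filters on e, owned by the right side.
E' = (S ⋈[f=b] σ[e<6](R))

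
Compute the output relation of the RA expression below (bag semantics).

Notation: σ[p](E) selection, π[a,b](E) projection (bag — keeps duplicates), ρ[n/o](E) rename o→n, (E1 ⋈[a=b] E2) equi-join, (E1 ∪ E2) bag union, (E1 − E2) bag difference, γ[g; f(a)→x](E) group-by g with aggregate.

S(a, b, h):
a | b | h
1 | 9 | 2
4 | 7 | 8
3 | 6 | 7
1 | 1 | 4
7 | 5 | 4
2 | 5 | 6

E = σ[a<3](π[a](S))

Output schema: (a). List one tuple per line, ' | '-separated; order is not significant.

Subexpression sizes:
  S → 6
  π[a](S) → 6
  σ[a<3](π[a](S)) → 3

== RESULT ==
a
1
1
2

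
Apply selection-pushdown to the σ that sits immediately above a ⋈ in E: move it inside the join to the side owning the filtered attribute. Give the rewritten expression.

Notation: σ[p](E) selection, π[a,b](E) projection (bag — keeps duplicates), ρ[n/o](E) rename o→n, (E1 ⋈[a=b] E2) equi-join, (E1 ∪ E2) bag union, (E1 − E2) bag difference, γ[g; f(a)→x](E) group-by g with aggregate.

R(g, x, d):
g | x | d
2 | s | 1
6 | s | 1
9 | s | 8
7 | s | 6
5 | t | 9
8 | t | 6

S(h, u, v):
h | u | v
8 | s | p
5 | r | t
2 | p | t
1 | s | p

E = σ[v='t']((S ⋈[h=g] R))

σ filters on v, owned by the left side.
E' = (σ[v='t'](S) ⋈[h=g] R)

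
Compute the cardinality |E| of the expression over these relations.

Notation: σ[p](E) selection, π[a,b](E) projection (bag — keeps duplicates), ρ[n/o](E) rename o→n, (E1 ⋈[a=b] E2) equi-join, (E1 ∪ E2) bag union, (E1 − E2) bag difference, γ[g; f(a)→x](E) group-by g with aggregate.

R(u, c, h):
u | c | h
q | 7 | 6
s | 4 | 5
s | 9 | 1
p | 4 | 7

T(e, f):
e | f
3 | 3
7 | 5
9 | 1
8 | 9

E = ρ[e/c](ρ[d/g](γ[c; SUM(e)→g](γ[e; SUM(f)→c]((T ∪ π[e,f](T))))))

Per-node cardinality:
  T → 4
  T → 4
  π[e,f](T) → 4
  (T ∪ π[e,f](T)) → 8
  γ[e; SUM(f)→c]((T ∪ π[e,f](T))) → 4
  γ[c; SUM(e)→g](γ[e; SUM(f)→c]((T ∪ π[e,f](T)))) → 4
  ρ[d/g](γ[c; SUM(e)→g](γ[e; SUM(f)→c]((T ∪ π[e,f](T))))) → 4
  ρ[e/c](ρ[d/g](γ[c; SUM(e)→g](γ[e; SUM(f)→c]((T ∪ π[e,f](T)))))) → 4

|E| = 4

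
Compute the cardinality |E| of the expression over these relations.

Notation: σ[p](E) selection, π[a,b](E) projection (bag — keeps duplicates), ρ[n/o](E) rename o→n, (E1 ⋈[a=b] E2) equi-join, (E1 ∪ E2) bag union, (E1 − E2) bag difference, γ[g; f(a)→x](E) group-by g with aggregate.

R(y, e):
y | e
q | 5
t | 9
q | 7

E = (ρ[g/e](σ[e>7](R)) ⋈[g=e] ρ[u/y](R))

Per-node cardinality:
  R → 3
  σ[e>7](R) → 1
  ρ[g/e](σ[e>7](R)) → 1
  R → 3
  ρ[u/y](R) → 3
  (ρ[g/e](σ[e>7](R)) ⋈[g=e] ρ[u/y](R)) → 1

|E| = 1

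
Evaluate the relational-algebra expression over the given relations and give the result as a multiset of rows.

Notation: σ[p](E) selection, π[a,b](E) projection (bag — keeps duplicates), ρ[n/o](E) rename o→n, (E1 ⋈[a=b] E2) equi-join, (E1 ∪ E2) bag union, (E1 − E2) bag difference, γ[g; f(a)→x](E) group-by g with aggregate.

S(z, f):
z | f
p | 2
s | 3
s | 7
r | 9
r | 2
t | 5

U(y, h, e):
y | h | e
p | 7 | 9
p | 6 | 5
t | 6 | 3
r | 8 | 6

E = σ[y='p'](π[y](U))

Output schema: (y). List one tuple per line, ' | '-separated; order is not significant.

Stepwise |·|:
  U → 4
  π[y](U) → 4
  σ[y='p'](π[y](U)) → 2

== RESULT ==
y
p
p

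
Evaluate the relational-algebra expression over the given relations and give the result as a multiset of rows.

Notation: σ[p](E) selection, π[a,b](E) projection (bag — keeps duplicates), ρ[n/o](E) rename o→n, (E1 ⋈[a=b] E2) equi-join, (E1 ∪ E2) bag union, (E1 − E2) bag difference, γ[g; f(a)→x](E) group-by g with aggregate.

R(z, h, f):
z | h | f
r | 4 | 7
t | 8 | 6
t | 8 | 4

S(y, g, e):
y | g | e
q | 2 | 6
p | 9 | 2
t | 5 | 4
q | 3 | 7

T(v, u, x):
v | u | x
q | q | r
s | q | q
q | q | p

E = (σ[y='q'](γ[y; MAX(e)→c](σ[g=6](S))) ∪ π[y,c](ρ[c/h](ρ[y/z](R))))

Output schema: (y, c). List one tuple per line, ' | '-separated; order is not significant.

Row counts bottom-up:
  S → 4
  σ[g=6](S) → 0
  γ[y; MAX(e)→c](σ[g=6](S)) → 0
  σ[y='q'](γ[y; MAX(e)→c](σ[g=6](S))) → 0
  R → 3
  ρ[y/z](R) → 3
  ρ[c/h](ρ[y/z](R)) → 3
  π[y,c](ρ[c/h](ρ[y/z](R))) → 3
  (σ[y='q'](γ[y; MAX(e)→c](σ[g=6](S))) ∪ π[y,c](ρ[c/h](ρ[y/z](R)))) → 3

== RESULT ==
y | c
r | 4
t | 8
t | 8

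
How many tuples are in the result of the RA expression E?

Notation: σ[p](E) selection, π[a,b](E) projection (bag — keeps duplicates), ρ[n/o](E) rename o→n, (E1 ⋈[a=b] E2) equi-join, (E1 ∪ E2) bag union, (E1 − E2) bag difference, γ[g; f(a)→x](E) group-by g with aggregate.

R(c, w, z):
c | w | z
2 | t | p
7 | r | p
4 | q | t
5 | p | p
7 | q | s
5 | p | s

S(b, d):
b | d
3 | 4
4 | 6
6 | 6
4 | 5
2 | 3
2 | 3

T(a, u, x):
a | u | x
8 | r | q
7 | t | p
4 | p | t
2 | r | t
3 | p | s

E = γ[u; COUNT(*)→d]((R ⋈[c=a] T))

Subexpression sizes:
  R → 6
  T → 5
  (R ⋈[c=a] T) → 4
  γ[u; COUNT(*)→d]((R ⋈[c=a] T)) → 3

|E| = 3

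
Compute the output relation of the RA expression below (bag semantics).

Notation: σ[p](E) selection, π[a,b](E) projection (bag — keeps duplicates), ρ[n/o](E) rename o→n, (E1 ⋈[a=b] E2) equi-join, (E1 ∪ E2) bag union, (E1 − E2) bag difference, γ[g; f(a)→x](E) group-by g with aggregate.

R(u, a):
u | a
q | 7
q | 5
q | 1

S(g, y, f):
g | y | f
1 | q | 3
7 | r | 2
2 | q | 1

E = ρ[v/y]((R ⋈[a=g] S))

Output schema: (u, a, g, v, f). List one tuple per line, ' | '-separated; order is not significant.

Subexpression sizes:
  R → 3
  S → 3
  (R ⋈[a=g] S) → 2
  ρ[v/y]((R ⋈[a=g] S)) → 2

== RESULT ==
u | a | g | v | f
q | 1 | 1 | q | 3
q | 7 | 7 | r | 2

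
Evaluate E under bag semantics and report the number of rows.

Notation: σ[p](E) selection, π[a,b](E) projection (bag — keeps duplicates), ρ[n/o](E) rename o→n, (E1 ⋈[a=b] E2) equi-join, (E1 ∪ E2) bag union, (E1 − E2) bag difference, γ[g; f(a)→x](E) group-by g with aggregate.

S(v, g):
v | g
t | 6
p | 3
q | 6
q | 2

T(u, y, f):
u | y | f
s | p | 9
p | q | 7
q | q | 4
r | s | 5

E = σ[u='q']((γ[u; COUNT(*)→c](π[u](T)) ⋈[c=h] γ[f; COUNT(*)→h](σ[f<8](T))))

Stepwise |·|:
  T → 4
  π[u](T) → 4
  γ[u; COUNT(*)→c](π[u](T)) → 4
  T → 4
  σ[f<8](T) → 3
  γ[f; COUNT(*)→h](σ[f<8](T)) → 3
  (γ[u; COUNT(*)→c](π[u](T)) ⋈[c=h] γ[f; COUNT(*)→h](σ[f<8](T))) → 12
  σ[u='q']((γ[u; COUNT(*)→c](π[u](T)) ⋈[c=h] γ[f; COUNT(*)→h](σ[f<8](T)))) → 3

|E| = 3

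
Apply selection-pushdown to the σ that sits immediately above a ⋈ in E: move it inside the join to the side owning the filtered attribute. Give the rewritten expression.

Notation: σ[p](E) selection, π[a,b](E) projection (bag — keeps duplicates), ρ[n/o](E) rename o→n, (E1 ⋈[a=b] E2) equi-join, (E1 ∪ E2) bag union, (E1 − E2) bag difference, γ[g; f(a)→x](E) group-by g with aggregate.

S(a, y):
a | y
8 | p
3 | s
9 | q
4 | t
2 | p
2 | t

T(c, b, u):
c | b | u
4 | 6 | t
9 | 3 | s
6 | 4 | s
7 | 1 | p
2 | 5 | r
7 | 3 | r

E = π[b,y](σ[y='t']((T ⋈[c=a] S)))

σ filters on y, owned by the right side.
E' = π[b,y]((T ⋈[c=a] σ[y='t'](S)))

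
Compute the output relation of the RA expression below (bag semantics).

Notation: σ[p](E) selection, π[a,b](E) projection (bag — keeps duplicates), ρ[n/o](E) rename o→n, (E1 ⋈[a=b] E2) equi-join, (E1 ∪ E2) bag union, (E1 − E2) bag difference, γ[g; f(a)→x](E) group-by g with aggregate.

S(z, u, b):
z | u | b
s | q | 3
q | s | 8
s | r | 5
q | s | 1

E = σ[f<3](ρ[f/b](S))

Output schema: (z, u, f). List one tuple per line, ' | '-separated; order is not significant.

Subexpression sizes:
  S → 4
  ρ[f/b](S) → 4
  σ[f<3](ρ[f/b](S)) → 1

== RESULT ==
z | u | f
q | s | 1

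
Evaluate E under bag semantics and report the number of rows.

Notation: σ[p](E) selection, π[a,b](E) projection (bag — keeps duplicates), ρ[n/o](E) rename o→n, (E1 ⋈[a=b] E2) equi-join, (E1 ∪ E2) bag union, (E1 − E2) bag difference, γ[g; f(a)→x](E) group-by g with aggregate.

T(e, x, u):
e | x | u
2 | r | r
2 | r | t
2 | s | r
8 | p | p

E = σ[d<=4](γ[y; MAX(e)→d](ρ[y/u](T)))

Row counts bottom-up:
  T → 4
  ρ[y/u](T) → 4
  γ[y; MAX(e)→d](ρ[y/u](T)) → 3
  σ[d<=4](γ[y; MAX(e)→d](ρ[y/u](T))) → 2

|E| = 2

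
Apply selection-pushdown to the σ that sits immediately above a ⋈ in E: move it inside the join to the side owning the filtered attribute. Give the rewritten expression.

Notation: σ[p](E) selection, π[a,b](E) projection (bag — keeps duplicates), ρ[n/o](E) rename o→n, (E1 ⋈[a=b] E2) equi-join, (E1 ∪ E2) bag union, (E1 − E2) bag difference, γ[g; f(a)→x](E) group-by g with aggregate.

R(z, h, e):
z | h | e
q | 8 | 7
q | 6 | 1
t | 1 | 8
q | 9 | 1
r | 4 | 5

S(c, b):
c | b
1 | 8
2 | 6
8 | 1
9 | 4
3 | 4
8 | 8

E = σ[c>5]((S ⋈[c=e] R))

σ filters on c, owned by the left side.
E' = (σ[c>5](S) ⋈[c=e] R)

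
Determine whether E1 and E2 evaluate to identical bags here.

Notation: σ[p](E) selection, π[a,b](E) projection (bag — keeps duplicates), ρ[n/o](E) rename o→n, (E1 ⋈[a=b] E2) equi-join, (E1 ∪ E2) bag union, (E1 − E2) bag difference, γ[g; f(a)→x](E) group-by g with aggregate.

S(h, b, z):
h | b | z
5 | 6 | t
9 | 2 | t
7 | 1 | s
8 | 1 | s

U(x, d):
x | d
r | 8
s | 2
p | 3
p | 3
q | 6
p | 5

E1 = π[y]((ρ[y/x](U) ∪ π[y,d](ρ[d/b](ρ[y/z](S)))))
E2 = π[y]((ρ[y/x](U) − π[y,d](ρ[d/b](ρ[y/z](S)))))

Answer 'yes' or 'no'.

E1 stepwise |·|:
  U → 6
  ρ[y/x](U) → 6
  S → 4
  ρ[y/z](S) → 4
  ρ[d/b](ρ[y/z](S)) → 4
  π[y,d](ρ[d/b](ρ[y/z](S))) → 4
  (ρ[y/x](U) ∪ π[y,d](ρ[d/b](ρ[y/z](S)))) → 10
  π[y]((ρ[y/x](U) ∪ π[y,d](ρ[d/b](ρ[y/z](S))))) → 10
E2 stepwise |·|:
  U → 6
  ρ[y/x](U) → 6
  S → 4
  ρ[y/z](S) → 4
  ρ[d/b](ρ[y/z](S)) → 4
  π[y,d](ρ[d/b](ρ[y/z](S))) → 4
  (ρ[y/x](U) − π[y,d](ρ[d/b](ρ[y/z](S)))) → 6
  π[y]((ρ[y/x](U) − π[y,d](ρ[d/b](ρ[y/z](S))))) → 6

E1 result:
y
p
p
p
q
r
s
s
s
t
t
E2 result:
y
p
p
p
q
r
s
Witness: ('s',) appears 3× in E1 but 1× in E2.

no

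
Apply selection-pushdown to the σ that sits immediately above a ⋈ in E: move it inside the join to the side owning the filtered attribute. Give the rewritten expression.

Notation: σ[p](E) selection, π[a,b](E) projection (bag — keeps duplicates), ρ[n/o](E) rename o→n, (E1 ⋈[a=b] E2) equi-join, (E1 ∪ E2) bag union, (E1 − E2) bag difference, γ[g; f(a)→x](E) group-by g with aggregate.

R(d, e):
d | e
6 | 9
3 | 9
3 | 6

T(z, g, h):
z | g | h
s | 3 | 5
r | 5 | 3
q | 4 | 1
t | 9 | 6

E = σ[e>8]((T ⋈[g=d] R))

σ filters on e, owned by the right side.
E' = (T ⋈[g=d] σ[e>8](R))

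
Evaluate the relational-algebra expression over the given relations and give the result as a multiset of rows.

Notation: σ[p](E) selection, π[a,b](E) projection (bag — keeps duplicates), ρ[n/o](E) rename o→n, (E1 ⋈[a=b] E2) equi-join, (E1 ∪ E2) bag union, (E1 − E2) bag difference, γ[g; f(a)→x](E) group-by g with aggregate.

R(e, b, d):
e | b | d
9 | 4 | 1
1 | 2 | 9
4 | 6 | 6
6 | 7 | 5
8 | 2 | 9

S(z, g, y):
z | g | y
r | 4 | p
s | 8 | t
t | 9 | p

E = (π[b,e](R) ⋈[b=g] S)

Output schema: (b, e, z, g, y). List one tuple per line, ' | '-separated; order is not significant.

Row counts bottom-up:
  R → 5
  π[b,e](R) → 5
  S → 3
  (π[b,e](R) ⋈[b=g] S) → 1

== RESULT ==
b | e | z | g | y
4 | 9 | r | 4 | p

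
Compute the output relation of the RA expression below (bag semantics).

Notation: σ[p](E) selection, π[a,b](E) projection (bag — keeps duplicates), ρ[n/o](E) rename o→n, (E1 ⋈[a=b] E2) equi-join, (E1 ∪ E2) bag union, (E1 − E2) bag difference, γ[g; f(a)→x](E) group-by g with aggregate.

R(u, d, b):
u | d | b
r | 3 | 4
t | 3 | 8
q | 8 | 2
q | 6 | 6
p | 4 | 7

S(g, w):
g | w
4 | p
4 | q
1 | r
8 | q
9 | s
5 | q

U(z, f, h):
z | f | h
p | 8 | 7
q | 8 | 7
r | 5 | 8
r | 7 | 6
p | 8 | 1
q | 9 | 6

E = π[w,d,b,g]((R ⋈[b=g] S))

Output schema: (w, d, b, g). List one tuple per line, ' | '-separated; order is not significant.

Stepwise |·|:
  R → 5
  S → 6
  (R ⋈[b=g] S) → 3
  π[w,d,b,g]((R ⋈[b=g] S)) → 3

== RESULT ==
w | d | b | g
p | 3 | 4 | 4
q | 3 | 4 | 4
q | 3 | 8 | 8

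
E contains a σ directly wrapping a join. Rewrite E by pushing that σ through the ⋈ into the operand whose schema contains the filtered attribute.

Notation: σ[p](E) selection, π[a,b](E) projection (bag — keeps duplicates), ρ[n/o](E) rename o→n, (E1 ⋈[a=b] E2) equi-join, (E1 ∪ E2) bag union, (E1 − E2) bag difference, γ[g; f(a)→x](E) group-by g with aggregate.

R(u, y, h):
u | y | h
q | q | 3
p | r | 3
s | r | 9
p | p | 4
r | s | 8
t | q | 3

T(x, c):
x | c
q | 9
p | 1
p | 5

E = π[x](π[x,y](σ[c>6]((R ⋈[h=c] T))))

σ filters on c, owned by the right side.
E' = π[x](π[x,y]((R ⋈[h=c] σ[c>6](T))))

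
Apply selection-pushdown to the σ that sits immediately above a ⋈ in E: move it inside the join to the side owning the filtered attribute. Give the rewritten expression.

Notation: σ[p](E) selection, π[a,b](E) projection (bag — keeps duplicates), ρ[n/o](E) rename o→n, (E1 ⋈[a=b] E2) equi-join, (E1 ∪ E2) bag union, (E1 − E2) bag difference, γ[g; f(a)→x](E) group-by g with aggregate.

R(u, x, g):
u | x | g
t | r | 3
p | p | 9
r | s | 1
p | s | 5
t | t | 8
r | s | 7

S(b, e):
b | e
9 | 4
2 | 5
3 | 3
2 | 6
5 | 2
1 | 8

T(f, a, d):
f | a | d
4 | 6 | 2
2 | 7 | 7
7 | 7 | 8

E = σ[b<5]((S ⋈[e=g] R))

σ filters on b, owned by the left side.
E' = (σ[b<5](S) ⋈[e=g] R)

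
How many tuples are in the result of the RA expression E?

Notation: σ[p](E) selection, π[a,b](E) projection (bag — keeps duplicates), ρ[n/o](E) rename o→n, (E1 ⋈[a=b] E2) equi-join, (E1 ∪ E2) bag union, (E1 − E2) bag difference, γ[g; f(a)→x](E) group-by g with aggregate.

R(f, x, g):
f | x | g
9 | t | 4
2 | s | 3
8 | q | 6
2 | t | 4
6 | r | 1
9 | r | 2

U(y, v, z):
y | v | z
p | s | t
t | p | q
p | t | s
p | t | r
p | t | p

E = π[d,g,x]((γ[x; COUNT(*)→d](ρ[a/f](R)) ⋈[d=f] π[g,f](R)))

Per-node cardinality:
  R → 6
  ρ[a/f](R) → 6
  γ[x; COUNT(*)→d](ρ[a/f](R)) → 4
  R → 6
  π[g,f](R) → 6
  (γ[x; COUNT(*)→d](ρ[a/f](R)) ⋈[d=f] π[g,f](R)) → 4
  π[d,g,x]((γ[x; COUNT(*)→d](ρ[a/f](R)) ⋈[d=f] π[g,f](R))) → 4

|E| = 4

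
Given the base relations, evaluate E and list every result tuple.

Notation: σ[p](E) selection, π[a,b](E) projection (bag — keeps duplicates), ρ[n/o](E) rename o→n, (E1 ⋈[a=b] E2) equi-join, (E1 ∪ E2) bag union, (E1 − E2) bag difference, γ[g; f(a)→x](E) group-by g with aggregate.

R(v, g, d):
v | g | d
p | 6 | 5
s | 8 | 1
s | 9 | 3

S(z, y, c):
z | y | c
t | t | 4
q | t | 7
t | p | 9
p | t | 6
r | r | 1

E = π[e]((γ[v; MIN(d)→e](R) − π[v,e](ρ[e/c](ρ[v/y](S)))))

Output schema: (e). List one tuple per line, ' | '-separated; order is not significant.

Row counts bottom-up:
  R → 3
  γ[v; MIN(d)→e](R) → 2
  S → 5
  ρ[v/y](S) → 5
  ρ[e/c](ρ[v/y](S)) → 5
  π[v,e](ρ[e/c](ρ[v/y](S))) → 5
  (γ[v; MIN(d)→e](R) − π[v,e](ρ[e/c](ρ[v/y](S)))) → 2
  π[e]((γ[v; MIN(d)→e](R) − π[v,e](ρ[e/c](ρ[v/y](S))))) → 2

== RESULT ==
e
1
5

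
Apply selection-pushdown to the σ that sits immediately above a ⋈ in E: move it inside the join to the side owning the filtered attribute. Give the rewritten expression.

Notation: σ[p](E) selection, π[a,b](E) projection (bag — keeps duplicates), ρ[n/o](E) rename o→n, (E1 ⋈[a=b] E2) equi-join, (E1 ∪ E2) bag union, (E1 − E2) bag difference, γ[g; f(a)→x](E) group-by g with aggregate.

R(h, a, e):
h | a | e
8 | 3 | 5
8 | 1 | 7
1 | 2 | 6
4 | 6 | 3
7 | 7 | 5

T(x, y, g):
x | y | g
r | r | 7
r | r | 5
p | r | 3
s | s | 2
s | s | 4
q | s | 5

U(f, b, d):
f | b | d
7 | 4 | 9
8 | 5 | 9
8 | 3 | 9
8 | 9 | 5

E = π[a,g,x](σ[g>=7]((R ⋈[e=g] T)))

σ filters on g, owned by the right side.
E' = π[a,g,x]((R ⋈[e=g] σ[g>=7](T)))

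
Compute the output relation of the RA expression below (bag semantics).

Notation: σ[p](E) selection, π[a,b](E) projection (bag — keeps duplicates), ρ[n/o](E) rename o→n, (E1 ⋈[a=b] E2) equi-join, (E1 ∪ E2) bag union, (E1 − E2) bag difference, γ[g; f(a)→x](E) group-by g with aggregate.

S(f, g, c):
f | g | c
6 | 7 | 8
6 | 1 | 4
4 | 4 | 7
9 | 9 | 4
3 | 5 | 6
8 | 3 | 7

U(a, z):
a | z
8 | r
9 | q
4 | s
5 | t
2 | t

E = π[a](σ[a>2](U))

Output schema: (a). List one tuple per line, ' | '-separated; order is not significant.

Subexpression sizes:
  U → 5
  σ[a>2](U) → 4
  π[a](σ[a>2](U)) → 4

== RESULT ==
a
4
5
8
9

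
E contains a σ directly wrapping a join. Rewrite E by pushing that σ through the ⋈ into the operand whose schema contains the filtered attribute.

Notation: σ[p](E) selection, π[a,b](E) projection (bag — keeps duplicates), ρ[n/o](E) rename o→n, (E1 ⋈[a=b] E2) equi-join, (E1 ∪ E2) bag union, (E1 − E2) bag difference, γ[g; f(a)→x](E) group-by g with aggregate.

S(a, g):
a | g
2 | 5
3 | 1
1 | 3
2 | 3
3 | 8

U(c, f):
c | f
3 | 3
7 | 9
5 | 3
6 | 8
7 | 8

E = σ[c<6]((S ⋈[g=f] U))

σ filters on c, owned by the right side.
E' = (S ⋈[g=f] σ[c<6](U))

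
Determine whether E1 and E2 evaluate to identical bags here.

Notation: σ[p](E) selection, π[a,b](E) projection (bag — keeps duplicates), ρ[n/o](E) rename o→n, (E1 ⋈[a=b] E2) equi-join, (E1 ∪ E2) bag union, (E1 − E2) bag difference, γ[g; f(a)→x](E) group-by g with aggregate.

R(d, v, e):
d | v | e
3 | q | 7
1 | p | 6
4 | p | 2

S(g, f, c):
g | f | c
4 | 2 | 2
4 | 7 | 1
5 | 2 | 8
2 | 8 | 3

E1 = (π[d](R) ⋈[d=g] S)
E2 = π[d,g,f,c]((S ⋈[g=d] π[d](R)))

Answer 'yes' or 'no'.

E1 subexpression sizes:
  R → 3
  π[d](R) → 3
  S → 4
  (π[d](R) ⋈[d=g] S) → 2
E2 subexpression sizes:
  S → 4
  R → 3
  π[d](R) → 3
  (S ⋈[g=d] π[d](R)) → 2
  π[d,g,f,c]((S ⋈[g=d] π[d](R))) → 2

E1 and E2 produce the same multiset:
d | g | f | c
4 | 4 | 2 | 2
4 | 4 | 7 | 1

yes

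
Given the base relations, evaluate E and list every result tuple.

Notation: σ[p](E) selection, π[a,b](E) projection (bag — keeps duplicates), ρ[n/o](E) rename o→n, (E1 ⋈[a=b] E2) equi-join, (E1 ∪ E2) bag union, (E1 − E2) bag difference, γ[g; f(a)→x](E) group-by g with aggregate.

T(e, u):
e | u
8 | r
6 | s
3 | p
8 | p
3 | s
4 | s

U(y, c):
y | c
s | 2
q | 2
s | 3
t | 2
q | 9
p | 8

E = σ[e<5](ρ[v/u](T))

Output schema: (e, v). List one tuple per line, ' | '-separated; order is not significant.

Subexpression sizes:
  T → 6
  ρ[v/u](T) → 6
  σ[e<5](ρ[v/u](T)) → 3

== RESULT ==
e | v
3 | p
3 | s
4 | s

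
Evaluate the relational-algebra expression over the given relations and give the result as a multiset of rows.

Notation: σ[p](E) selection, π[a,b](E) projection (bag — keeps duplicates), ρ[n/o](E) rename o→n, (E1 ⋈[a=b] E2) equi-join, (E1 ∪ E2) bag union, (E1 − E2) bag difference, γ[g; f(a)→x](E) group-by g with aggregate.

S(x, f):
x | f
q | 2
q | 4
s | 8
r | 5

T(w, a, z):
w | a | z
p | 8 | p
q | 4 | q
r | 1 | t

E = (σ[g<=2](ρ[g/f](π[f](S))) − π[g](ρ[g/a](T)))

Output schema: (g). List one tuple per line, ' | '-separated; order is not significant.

Per-node cardinality:
  S → 4
  π[f](S) → 4
  ρ[g/f](π[f](S)) → 4
  σ[g<=2](ρ[g/f](π[f](S))) → 1
  T → 3
  ρ[g/a](T) → 3
  π[g](ρ[g/a](T)) → 3
  (σ[g<=2](ρ[g/f](π[f](S))) − π[g](ρ[g/a](T))) → 1

== RESULT ==
g
2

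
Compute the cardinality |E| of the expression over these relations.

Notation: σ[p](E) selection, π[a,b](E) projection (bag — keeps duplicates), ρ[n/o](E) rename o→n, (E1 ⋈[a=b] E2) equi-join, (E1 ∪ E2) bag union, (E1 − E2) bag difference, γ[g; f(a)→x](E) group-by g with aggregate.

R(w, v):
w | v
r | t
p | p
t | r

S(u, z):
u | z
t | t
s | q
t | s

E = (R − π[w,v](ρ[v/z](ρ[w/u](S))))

Subexpression sizes:
  R → 3
  S → 3
  ρ[w/u](S) → 3
  ρ[v/z](ρ[w/u](S)) → 3
  π[w,v](ρ[v/z](ρ[w/u](S))) → 3
  (R − π[w,v](ρ[v/z](ρ[w/u](S)))) → 3

|E| = 3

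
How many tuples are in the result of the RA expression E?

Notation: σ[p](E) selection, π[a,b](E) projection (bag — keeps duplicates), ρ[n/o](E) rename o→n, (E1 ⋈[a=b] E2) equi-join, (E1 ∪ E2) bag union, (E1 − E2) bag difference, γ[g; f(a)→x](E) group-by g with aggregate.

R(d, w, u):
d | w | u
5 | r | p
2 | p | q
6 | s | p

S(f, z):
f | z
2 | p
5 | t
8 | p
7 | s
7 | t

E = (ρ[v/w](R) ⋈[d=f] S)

Row counts bottom-up:
  R → 3
  ρ[v/w](R) → 3
  S → 5
  (ρ[v/w](R) ⋈[d=f] S) → 2

|E| = 2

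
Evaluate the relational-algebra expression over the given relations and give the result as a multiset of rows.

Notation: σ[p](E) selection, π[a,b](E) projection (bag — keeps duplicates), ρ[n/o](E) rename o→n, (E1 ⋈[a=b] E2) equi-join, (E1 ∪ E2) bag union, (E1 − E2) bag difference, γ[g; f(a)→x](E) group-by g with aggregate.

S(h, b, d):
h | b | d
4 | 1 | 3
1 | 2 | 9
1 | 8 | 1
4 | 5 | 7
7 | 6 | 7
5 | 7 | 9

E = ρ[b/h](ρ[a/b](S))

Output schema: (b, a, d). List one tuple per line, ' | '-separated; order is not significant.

Per-node cardinality:
  S → 6
  ρ[a/b](S) → 6
  ρ[b/h](ρ[a/b](S)) → 6

== RESULT ==
b | a | d
1 | 2 | 9
1 | 8 | 1
4 | 1 | 3
4 | 5 | 7
5 | 7 | 9
7 | 6 | 7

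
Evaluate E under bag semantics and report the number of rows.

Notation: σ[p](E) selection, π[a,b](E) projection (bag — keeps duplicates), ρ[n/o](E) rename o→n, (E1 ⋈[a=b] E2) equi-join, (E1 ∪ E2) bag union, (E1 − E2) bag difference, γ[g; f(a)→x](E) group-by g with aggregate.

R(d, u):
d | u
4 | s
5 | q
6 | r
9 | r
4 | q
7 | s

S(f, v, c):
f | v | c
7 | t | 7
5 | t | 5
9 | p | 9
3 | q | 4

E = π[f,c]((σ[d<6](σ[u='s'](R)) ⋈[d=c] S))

Subexpression sizes:
  R → 6
  σ[u='s'](R) → 2
  σ[d<6](σ[u='s'](R)) → 1
  S → 4
  (σ[d<6](σ[u='s'](R)) ⋈[d=c] S) → 1
  π[f,c]((σ[d<6](σ[u='s'](R)) ⋈[d=c] S)) → 1

|E| = 1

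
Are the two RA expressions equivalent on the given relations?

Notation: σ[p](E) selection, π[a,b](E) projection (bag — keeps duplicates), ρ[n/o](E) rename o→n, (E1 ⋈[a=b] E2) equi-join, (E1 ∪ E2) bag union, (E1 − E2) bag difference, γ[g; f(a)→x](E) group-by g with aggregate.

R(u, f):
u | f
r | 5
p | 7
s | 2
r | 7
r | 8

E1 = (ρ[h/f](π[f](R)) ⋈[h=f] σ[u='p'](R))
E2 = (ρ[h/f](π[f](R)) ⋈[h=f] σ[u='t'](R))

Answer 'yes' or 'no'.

E1 per-node cardinality:
  R → 5
  π[f](R) → 5
  ρ[h/f](π[f](R)) → 5
  R → 5
  σ[u='p'](R) → 1
  (ρ[h/f](π[f](R)) ⋈[h=f] σ[u='p'](R)) → 2
E2 per-node cardinality:
  R → 5
  π[f](R) → 5
  ρ[h/f](π[f](R)) → 5
  R → 5
  σ[u='t'](R) → 0
  (ρ[h/f](π[f](R)) ⋈[h=f] σ[u='t'](R)) → 0

E1 result:
h | u | f
7 | p | 7
7 | p | 7
E2 result:
h | u | f
(0 rows)
Witness: (7, 'p', 7) appears 2× in E1 but 0× in E2.

no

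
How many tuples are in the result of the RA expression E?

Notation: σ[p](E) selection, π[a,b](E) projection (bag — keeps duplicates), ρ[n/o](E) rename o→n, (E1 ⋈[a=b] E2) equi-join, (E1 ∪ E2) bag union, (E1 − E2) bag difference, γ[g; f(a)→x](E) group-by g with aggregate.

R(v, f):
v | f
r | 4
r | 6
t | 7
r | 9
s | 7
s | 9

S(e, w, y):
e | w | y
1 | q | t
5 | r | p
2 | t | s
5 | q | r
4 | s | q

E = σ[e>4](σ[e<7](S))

Subexpression sizes:
  S → 5
  σ[e<7](S) → 5
  σ[e>4](σ[e<7](S)) → 2

|E| = 2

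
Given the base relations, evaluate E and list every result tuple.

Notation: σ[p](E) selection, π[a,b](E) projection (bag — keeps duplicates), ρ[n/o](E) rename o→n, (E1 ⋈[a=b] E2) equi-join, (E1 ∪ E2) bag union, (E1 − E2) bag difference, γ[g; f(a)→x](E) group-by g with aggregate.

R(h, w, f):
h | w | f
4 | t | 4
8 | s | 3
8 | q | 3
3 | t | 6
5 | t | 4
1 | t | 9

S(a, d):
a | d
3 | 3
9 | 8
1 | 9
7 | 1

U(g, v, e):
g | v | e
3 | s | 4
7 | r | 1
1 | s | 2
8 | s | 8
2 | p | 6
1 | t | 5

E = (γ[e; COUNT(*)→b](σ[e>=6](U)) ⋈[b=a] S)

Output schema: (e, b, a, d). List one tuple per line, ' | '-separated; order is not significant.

Stepwise |·|:
  U → 6
  σ[e>=6](U) → 2
  γ[e; COUNT(*)→b](σ[e>=6](U)) → 2
  S → 4
  (γ[e; COUNT(*)→b](σ[e>=6](U)) ⋈[b=a] S) → 2

== RESULT ==
e | b | a | d
6 | 1 | 1 | 9
8 | 1 | 1 | 9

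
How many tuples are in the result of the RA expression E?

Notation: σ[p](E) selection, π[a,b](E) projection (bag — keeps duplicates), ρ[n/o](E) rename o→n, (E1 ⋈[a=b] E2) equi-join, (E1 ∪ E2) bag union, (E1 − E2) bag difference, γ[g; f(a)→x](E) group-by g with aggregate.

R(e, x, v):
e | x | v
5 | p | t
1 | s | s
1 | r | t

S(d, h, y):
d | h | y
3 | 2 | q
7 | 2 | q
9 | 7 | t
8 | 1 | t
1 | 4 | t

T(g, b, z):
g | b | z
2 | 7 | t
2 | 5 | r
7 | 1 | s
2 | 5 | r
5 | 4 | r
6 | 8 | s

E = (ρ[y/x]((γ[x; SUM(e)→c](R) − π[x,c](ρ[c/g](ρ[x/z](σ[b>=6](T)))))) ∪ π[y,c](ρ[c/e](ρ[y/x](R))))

Subexpression sizes:
  R → 3
  γ[x; SUM(e)→c](R) → 3
  T → 6
  σ[b>=6](T) → 2
  ρ[x/z](σ[b>=6](T)) → 2
  ρ[c/g](ρ[x/z](σ[b>=6](T))) → 2
  π[x,c](ρ[c/g](ρ[x/z](σ[b>=6](T)))) → 2
  (γ[x; SUM(e)→c](R) − π[x,c](ρ[c/g](ρ[x/z](σ[b>=6](T))))) → 3
  ρ[y/x]((γ[x; SUM(e)→c](R) − π[x,c](ρ[c/g](ρ[x/z](σ[b>=6](T)))))) → 3
  R → 3
  ρ[y/x](R) → 3
  ρ[c/e](ρ[y/x](R)) → 3
  π[y,c](ρ[c/e](ρ[y/x](R))) → 3
  (ρ[y/x]((γ[x; SUM(e)→c](R) − π[x,c](ρ[c/g](ρ[x/z](σ[b>=6](T)))))) ∪ π[y,c](ρ[c/e](ρ[y/x](R)))) → 6

|E| = 6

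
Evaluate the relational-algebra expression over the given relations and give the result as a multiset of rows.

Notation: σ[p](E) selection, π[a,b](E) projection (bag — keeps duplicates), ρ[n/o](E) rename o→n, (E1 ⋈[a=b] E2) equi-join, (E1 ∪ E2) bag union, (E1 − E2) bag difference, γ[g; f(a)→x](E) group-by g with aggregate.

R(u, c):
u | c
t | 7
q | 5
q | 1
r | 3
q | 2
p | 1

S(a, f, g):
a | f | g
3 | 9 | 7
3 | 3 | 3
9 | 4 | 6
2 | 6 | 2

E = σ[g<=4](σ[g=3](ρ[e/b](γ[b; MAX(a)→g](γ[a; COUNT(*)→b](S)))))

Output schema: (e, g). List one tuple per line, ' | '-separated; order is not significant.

Per-node cardinality:
  S → 4
  γ[a; COUNT(*)→b](S) → 3
  γ[b; MAX(a)→g](γ[a; COUNT(*)→b](S)) → 2
  ρ[e/b](γ[b; MAX(a)→g](γ[a; COUNT(*)→b](S))) → 2
  σ[g=3](ρ[e/b](γ[b; MAX(a)→g](γ[a; COUNT(*)→b](S)))) → 1
  σ[g<=4](σ[g=3](ρ[e/b](γ[b; MAX(a)→g](γ[a; COUNT(*)→b](S))))) → 1

== RESULT ==
e | g
2 | 3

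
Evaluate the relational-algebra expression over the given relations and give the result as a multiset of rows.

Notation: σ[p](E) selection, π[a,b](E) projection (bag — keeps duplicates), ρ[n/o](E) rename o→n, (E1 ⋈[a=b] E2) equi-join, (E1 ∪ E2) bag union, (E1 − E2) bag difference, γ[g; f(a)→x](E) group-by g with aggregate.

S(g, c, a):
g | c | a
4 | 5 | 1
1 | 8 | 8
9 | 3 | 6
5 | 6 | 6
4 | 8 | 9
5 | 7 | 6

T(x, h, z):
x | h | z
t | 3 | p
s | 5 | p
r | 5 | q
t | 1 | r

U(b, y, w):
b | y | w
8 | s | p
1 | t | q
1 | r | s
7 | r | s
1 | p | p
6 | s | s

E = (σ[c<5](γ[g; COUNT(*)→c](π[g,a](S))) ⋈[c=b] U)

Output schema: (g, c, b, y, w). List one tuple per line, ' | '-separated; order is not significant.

Subexpression sizes:
  S → 6
  π[g,a](S) → 6
  γ[g; COUNT(*)→c](π[g,a](S)) → 4
  σ[c<5](γ[g; COUNT(*)→c](π[g,a](S))) → 4
  U → 6
  (σ[c<5](γ[g; COUNT(*)→c](π[g,a](S))) ⋈[c=b] U) → 6

== RESULT ==
g | c | b | y | w
1 | 1 | 1 | p | p
1 | 1 | 1 | r | s
1 | 1 | 1 | t | q
9 | 1 | 1 | p | p
9 | 1 | 1 | r | s
9 | 1 | 1 | t | q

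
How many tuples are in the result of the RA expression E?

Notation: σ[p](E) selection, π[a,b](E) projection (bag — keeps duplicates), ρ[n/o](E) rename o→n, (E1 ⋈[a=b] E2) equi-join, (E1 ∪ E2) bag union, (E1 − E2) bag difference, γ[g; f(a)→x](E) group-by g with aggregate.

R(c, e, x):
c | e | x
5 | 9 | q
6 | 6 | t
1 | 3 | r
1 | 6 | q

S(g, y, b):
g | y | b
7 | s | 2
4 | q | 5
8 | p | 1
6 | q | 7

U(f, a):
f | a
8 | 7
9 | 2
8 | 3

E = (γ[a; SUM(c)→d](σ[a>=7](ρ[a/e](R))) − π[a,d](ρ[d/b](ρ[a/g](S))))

Per-node cardinality:
  R → 4
  ρ[a/e](R) → 4
  σ[a>=7](ρ[a/e](R)) → 1
  γ[a; SUM(c)→d](σ[a>=7](ρ[a/e](R))) → 1
  S → 4
  ρ[a/g](S) → 4
  ρ[d/b](ρ[a/g](S)) → 4
  π[a,d](ρ[d/b](ρ[a/g](S))) → 4
  (γ[a; SUM(c)→d](σ[a>=7](ρ[a/e](R))) − π[a,d](ρ[d/b](ρ[a/g](S)))) → 1

|E| = 1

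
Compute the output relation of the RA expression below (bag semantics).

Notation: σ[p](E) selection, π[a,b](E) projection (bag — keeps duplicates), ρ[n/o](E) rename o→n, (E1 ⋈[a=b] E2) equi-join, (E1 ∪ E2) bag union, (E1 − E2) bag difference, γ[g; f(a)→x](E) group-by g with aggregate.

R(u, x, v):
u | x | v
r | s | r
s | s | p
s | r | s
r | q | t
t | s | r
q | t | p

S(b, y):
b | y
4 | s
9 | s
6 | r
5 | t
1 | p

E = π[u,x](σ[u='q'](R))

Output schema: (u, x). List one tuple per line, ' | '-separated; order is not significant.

Per-node cardinality:
  R → 6
  σ[u='q'](R) → 1
  π[u,x](σ[u='q'](R)) → 1

== RESULT ==
u | x
q | t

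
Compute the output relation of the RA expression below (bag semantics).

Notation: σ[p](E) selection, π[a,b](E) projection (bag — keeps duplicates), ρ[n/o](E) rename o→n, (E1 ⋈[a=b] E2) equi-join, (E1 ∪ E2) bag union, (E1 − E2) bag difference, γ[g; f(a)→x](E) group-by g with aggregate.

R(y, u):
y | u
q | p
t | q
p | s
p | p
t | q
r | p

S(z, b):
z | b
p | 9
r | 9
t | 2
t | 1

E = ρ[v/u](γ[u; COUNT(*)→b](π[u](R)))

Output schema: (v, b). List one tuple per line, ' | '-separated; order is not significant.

Per-node cardinality:
  R → 6
  π[u](R) → 6
  γ[u; COUNT(*)→b](π[u](R)) → 3
  ρ[v/u](γ[u; COUNT(*)→b](π[u](R))) → 3

== RESULT ==
v | b
p | 3
q | 2
s | 1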